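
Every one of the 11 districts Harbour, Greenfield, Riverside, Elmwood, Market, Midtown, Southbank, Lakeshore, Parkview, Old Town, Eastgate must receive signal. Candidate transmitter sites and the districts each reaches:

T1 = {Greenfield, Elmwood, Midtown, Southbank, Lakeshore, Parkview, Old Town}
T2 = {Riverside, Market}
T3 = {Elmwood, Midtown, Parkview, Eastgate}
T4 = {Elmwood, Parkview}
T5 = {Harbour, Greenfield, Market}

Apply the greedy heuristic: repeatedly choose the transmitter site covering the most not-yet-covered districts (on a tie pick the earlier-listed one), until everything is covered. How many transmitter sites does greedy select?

4

Pick 1: T1 covers 7 new districts (Greenfield, Elmwood, Midtown, Southbank, Lakeshore, Parkview, Old Town).
Pick 2: T2 covers 2 new districts (Riverside, Market).
Pick 3: T3 covers 1 new districts (Eastgate).
Pick 4: T5 covers 1 new districts (Harbour).
Greedy uses 4 transmitter sites.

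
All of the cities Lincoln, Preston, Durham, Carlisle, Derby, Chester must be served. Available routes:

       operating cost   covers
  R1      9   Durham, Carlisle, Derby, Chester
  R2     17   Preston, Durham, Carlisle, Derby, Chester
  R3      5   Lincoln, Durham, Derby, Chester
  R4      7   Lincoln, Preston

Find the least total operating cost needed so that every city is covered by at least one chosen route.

16

R1, R4 cover every city at operating cost 9 + 7 = 16.
Any cover uses at least 2 routes; among all covering selections none totals below 16.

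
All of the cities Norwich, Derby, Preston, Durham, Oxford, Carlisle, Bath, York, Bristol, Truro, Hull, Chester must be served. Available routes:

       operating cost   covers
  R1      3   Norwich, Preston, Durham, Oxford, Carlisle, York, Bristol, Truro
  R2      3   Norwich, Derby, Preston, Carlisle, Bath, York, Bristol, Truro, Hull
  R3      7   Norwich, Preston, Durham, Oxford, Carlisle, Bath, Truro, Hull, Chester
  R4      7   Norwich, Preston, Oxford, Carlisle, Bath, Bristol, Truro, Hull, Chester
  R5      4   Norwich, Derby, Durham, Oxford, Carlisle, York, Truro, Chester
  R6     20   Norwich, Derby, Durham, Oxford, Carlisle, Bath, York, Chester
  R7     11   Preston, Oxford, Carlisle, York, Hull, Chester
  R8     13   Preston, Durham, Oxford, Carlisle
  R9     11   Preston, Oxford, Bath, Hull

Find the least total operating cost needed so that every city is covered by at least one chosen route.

R2, R5 cover every city at operating cost 3 + 4 = 7.
Any cover uses at least 2 routes; among all covering selections none totals below 7.

7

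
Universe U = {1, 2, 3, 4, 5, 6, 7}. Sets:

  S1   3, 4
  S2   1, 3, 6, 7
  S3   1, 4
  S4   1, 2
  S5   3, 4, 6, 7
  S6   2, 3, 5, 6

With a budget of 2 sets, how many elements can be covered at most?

Choosing S2, S6 covers {1, 2, 3, 5, 6, 7} — 6 elements.
No choice of 2 sets does better; here 4 is left uncovered.

6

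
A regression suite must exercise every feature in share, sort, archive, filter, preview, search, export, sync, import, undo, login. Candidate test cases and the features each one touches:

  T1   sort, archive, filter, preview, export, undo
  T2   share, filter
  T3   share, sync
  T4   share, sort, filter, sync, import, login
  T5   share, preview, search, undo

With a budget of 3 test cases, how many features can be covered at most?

Choosing T1, T4, T5 covers {share, sort, archive, filter, preview, search, export, sync, import, undo, login} — 11 features.
That is all 11 features.

11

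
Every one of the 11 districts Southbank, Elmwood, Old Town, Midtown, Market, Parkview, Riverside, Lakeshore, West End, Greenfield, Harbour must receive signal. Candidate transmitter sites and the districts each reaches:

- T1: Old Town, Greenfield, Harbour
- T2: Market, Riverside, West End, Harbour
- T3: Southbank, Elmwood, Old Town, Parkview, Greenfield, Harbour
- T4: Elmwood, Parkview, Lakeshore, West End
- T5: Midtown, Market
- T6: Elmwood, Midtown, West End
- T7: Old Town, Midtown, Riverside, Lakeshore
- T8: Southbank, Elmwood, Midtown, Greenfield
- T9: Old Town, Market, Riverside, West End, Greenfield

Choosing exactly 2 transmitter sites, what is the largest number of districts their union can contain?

Choosing T2, T3 covers {Southbank, Elmwood, Old Town, Market, Parkview, Riverside, West End, Greenfield, Harbour} — 9 districts.
No choice of 2 transmitter sites does better; here Midtown, Lakeshore are left uncovered.

9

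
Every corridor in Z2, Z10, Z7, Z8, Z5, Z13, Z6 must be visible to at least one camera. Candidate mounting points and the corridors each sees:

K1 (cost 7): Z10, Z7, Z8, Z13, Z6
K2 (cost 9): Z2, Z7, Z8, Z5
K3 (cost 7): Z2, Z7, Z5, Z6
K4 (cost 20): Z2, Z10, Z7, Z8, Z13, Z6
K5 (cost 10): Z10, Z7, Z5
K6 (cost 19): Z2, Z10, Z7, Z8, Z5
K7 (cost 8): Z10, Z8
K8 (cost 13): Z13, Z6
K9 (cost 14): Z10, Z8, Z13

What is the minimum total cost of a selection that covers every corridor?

14

K1, K3 cover every corridor at cost 7 + 7 = 14.
Any cover uses at least 2 camera mounts; among all covering selections none totals below 14.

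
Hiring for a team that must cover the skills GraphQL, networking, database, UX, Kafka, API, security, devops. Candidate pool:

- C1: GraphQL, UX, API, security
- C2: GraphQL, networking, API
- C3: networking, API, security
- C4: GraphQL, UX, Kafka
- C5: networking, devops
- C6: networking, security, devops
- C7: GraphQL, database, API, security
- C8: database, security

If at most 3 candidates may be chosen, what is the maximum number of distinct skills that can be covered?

8

Choosing C4, C5, C7 covers {GraphQL, networking, database, UX, Kafka, API, security, devops} — 8 skills.
That is all 8 skills.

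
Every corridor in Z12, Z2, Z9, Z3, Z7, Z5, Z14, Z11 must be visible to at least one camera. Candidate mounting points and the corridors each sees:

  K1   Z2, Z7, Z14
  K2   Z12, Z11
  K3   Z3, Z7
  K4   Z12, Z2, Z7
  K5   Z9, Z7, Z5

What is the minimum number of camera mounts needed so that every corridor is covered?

K1, K2, K3, K5 together cover {Z12, Z2, Z9, Z3, Z7, Z5, Z14, Z11} — every corridor.
No 3 of the 5 camera mounts cover everything (all 10 triples fall short), so 4 is minimum.

4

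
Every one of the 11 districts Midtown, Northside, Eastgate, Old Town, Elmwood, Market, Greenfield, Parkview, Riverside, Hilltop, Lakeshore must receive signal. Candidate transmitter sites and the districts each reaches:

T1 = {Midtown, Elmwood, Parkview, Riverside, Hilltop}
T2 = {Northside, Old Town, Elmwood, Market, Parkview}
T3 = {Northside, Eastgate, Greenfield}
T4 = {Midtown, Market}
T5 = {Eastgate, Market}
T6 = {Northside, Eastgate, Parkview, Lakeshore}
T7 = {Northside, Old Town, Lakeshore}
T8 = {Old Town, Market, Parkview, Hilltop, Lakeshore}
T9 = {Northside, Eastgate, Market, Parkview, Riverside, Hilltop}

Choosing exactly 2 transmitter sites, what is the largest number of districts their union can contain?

8

Choosing T1, T2 covers {Midtown, Northside, Old Town, Elmwood, Market, Parkview, Riverside, Hilltop} — 8 districts.
No choice of 2 transmitter sites does better; here Eastgate, Greenfield, Lakeshore are left uncovered.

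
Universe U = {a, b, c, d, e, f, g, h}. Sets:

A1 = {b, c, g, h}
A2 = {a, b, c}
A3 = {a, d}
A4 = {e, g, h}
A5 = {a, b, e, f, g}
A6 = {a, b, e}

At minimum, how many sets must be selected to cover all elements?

3

A1, A3, A5 together cover {a, b, c, d, e, f, g, h} — every element.
No 2 of the 6 sets cover everything (all 15 pairs fall short), so 3 is minimum.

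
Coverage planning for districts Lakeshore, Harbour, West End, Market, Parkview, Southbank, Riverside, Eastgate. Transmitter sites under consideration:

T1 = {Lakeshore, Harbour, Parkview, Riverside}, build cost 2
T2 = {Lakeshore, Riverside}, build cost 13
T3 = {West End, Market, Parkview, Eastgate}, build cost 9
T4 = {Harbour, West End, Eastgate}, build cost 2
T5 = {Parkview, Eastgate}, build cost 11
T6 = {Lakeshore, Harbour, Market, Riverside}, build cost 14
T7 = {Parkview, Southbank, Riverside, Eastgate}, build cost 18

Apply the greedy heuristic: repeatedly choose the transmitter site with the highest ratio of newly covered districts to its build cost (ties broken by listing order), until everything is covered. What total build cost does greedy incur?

31

Pick 1: T1 adds 4 new (Lakeshore, Harbour, Parkview, Riverside) at build cost 2 (ratio 4/2).
Pick 2: T4 adds 2 new (West End, Eastgate) at build cost 2 (ratio 2/2).
Pick 3: T3 adds 1 new (Market) at build cost 9 (ratio 1/9).
Pick 4: T7 adds 1 new (Southbank) at build cost 18 (ratio 1/18).
Greedy total build cost: 2 + 2 + 9 + 18 = 31. (The true optimum is 29, so greedy overshoots here.)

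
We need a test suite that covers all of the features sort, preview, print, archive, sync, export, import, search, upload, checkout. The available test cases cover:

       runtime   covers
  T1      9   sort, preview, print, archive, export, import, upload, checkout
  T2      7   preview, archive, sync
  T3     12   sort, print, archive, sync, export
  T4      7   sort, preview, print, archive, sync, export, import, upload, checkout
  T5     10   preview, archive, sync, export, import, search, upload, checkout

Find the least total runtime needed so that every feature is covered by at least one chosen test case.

17

T4, T5 cover every feature at runtime 7 + 10 = 17.
Any cover uses at least 2 test cases; among all covering selections none totals below 17.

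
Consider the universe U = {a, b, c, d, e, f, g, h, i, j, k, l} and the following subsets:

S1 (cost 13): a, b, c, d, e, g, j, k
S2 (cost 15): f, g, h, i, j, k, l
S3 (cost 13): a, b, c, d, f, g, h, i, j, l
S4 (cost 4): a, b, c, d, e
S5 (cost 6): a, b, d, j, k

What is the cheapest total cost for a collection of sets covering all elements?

19

S2, S4 cover every element at cost 15 + 4 = 19.
Any cover uses at least 2 sets; among all covering selections none totals below 19.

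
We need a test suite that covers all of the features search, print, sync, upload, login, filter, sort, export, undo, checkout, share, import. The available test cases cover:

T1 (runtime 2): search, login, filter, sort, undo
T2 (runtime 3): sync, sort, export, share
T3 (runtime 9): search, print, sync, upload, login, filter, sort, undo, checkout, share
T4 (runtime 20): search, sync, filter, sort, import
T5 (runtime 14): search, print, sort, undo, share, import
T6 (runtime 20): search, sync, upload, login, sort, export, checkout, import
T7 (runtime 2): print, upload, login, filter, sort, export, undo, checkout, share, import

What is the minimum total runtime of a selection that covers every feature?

T1, T2, T7 cover every feature at runtime 2 + 3 + 2 = 7.
Any cover uses at least 2 test cases; among all covering selections none totals below 7.

7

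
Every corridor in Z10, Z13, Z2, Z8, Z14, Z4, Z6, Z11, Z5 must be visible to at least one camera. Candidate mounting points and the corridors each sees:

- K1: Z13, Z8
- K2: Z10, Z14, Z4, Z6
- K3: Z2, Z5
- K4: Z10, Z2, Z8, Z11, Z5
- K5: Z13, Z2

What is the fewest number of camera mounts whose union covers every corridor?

3

K1, K2, K4 together cover {Z10, Z13, Z2, Z8, Z14, Z4, Z6, Z11, Z5} — every corridor.
No 2 of the 5 camera mounts cover everything (all 10 pairs fall short), so 3 is minimum.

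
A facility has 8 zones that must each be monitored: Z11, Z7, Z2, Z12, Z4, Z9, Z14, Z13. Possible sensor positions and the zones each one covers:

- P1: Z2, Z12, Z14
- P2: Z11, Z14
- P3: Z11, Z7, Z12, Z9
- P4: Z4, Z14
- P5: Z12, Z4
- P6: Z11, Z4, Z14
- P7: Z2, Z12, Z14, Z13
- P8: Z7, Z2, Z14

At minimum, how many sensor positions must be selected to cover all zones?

3

P3, P4, P7 together cover {Z11, Z7, Z2, Z12, Z4, Z9, Z14, Z13} — every zone.
No 2 of the 8 sensor positions cover everything (all 28 pairs fall short), so 3 is minimum.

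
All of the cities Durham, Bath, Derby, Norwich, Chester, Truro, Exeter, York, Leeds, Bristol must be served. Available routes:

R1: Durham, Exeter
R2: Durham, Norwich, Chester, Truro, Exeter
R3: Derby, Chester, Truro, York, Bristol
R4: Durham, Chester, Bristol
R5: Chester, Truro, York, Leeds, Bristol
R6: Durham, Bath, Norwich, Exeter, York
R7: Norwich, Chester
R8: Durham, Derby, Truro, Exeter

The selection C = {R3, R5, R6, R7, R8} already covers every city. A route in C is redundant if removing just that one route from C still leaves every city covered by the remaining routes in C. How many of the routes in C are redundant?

3

Drop R3: the rest still cover every city — redundant.
Drop R5: Leeds uncovered — not redundant.
Drop R6: Bath uncovered — not redundant.
Drop R7: the rest still cover every city — redundant.
Drop R8: the rest still cover every city — redundant.
3 redundant: R3, R7, R8.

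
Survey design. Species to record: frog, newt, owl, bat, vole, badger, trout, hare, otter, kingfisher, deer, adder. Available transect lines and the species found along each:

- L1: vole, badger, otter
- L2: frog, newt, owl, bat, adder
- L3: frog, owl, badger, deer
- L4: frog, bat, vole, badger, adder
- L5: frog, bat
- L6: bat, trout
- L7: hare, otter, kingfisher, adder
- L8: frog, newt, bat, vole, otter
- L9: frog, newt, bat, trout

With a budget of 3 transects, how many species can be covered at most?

11

Choosing L3, L7, L8 covers {frog, newt, owl, bat, vole, badger, hare, otter, kingfisher, deer, adder} — 11 species.
No choice of 3 transects does better; here trout is left uncovered.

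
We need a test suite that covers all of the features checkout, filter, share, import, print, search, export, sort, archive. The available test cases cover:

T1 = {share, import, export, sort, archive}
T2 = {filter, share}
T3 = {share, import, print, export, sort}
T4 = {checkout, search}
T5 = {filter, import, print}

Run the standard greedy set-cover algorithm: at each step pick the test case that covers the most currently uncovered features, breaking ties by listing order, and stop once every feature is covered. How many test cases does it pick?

3

Pick 1: T1 covers 5 new features (share, import, export, sort, archive).
Pick 2: T4 covers 2 new features (checkout, search).
Pick 3: T5 covers 2 new features (filter, print).
Greedy uses 3 test cases.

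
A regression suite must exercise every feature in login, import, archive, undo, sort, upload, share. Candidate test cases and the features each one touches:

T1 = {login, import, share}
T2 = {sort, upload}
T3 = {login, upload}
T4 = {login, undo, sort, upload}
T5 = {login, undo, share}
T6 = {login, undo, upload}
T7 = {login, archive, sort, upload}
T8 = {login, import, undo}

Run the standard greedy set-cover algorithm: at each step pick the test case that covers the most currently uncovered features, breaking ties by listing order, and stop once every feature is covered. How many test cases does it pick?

Pick 1: T4 covers 4 new features (login, undo, sort, upload).
Pick 2: T1 covers 2 new features (import, share).
Pick 3: T7 covers 1 new features (archive).
Greedy uses 3 test cases.

3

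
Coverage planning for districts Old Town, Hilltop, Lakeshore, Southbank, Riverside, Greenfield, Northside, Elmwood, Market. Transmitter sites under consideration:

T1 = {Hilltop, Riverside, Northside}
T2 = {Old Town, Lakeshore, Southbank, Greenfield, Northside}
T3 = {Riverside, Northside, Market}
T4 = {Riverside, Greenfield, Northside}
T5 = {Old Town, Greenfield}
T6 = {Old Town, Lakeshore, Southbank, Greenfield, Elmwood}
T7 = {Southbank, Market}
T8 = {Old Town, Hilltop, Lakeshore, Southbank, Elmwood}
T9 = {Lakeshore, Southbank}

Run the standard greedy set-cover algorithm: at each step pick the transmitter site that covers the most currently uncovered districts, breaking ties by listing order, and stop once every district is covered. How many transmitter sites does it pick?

Pick 1: T2 covers 5 new districts (Old Town, Lakeshore, Southbank, Greenfield, Northside).
Pick 2: T1 covers 2 new districts (Hilltop, Riverside).
Pick 3: T3 covers 1 new districts (Market).
Pick 4: T6 covers 1 new districts (Elmwood).
Greedy uses 4 transmitter sites. (The true minimum is 3.)

4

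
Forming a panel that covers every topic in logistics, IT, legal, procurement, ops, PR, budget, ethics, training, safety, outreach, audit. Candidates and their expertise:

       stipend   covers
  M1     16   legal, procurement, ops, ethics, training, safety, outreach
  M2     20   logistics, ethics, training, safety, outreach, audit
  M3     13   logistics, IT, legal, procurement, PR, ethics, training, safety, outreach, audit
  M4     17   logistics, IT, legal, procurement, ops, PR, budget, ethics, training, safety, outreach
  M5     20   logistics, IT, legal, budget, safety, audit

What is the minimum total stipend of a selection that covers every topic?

M3, M4 cover every topic at stipend 13 + 17 = 30.
Any cover uses at least 2 members; among all covering selections none totals below 30.

30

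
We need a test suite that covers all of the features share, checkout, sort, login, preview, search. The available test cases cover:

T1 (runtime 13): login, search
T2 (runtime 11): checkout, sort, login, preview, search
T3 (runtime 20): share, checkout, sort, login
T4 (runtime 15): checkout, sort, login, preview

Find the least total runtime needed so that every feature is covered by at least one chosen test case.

31

T2, T3 cover every feature at runtime 11 + 20 = 31.
Any cover uses at least 2 test cases; among all covering selections none totals below 31.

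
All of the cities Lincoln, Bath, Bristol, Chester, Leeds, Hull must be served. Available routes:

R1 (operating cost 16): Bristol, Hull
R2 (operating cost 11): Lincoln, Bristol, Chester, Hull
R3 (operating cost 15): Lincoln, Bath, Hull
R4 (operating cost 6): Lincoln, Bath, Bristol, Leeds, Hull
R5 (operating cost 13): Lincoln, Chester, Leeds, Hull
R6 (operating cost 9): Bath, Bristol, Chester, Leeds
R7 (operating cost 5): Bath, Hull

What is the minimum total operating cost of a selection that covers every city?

R4, R6 cover every city at operating cost 6 + 9 = 15.
Any cover uses at least 2 routes; among all covering selections none totals below 15.

15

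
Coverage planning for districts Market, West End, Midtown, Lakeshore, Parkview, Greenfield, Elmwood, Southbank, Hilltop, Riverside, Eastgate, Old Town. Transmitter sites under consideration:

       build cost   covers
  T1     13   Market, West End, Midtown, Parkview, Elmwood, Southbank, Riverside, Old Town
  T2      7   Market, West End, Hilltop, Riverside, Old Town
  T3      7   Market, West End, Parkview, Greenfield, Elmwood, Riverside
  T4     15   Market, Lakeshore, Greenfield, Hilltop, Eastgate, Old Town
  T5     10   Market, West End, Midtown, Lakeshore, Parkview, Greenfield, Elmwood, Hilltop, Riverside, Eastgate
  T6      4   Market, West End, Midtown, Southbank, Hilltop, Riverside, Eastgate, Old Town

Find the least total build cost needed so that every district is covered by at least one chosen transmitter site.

T5, T6 cover every district at build cost 10 + 4 = 14.
Any cover uses at least 2 transmitter sites; among all covering selections none totals below 14.
Greedy by coverage-per-build cost would pick T6, T3, T5 for 21 — worse than the optimum 14.

14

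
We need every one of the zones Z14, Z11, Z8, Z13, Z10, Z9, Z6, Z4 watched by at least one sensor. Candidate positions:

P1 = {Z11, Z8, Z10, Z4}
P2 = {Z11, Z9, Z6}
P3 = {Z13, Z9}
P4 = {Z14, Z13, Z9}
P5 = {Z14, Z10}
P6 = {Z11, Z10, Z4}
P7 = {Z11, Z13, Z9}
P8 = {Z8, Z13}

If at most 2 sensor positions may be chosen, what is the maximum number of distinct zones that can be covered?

Choosing P1, P4 covers {Z14, Z11, Z8, Z13, Z10, Z9, Z4} — 7 zones.
No choice of 2 sensor positions does better; here Z6 is left uncovered.

7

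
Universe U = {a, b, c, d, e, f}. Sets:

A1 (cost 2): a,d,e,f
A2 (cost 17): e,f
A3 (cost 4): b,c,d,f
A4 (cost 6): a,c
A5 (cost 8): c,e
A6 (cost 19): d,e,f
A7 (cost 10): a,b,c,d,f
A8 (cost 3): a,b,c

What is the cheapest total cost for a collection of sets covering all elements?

A1, A8 cover every element at cost 2 + 3 = 5.
Any cover uses at least 2 sets; among all covering selections none totals below 5.

5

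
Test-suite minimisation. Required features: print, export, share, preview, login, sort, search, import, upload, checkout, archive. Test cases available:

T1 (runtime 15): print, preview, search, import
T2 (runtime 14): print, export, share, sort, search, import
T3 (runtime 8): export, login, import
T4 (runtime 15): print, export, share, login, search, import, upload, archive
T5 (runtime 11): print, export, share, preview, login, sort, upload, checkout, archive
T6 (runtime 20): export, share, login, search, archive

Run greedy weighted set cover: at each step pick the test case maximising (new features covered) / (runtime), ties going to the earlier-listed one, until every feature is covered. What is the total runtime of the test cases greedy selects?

25

Pick 1: T5 adds 9 new (print, export, share, preview, login, sort, upload, checkout, archive) at runtime 11 (ratio 9/11).
Pick 2: T2 adds 2 new (search, import) at runtime 14 (ratio 2/14).
Greedy total runtime: 11 + 14 = 25.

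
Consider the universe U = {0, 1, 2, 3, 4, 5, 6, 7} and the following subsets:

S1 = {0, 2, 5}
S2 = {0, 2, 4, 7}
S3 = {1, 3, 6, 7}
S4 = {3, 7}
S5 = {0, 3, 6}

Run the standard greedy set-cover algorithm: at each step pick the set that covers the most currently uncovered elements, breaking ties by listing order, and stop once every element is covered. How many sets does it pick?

Pick 1: S2 covers 4 new elements (0, 2, 4, 7).
Pick 2: S3 covers 3 new elements (1, 3, 6).
Pick 3: S1 covers 1 new elements (5).
Greedy uses 3 sets.

3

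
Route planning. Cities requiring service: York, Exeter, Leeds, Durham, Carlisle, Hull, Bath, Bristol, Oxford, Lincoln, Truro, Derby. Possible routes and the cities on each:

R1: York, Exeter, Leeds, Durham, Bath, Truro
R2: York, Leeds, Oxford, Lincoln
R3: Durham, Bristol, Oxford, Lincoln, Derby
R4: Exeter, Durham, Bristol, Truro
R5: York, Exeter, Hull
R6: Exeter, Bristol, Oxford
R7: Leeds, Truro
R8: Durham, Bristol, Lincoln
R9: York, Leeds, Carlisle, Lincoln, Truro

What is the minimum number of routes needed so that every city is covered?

R1, R3, R5, R9 together cover {York, Exeter, Leeds, Durham, Carlisle, Hull, Bath, Bristol, Oxford, Lincoln, Truro, Derby} — every city.
No 3 of the 9 routes cover everything (all 84 triples fall short), so 4 is minimum.

4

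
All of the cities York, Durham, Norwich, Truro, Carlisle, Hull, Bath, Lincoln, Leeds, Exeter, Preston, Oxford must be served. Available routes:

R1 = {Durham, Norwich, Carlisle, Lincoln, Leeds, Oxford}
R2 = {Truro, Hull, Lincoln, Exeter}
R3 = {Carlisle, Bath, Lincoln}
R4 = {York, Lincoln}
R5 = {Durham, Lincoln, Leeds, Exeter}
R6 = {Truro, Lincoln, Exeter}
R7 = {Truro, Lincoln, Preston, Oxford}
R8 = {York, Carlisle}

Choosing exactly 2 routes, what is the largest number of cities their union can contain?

Choosing R1, R2 covers {Durham, Norwich, Truro, Carlisle, Hull, Lincoln, Leeds, Exeter, Oxford} — 9 cities.
No choice of 2 routes does better; here York, Bath, Preston are left uncovered.

9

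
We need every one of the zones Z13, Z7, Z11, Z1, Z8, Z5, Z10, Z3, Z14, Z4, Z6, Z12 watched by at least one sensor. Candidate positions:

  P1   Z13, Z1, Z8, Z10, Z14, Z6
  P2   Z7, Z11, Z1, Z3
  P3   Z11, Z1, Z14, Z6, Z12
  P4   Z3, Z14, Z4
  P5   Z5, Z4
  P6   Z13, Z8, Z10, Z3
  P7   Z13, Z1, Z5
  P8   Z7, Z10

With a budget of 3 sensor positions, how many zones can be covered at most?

11

Choosing P1, P2, P5 covers {Z13, Z7, Z11, Z1, Z8, Z5, Z10, Z3, Z14, Z4, Z6} — 11 zones.
No choice of 3 sensor positions does better; here Z12 is left uncovered.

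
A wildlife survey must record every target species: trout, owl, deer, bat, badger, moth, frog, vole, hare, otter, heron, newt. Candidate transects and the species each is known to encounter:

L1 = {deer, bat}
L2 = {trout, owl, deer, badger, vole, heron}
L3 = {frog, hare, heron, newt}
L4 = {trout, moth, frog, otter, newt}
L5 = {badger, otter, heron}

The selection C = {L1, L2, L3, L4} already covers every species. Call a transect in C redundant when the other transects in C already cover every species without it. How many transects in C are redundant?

0

Drop L1: bat uncovered — not redundant.
Drop L2: owl, badger, vole uncovered — not redundant.
Drop L3: hare uncovered — not redundant.
Drop L4: moth, otter uncovered — not redundant.
None of the transects in C is redundant.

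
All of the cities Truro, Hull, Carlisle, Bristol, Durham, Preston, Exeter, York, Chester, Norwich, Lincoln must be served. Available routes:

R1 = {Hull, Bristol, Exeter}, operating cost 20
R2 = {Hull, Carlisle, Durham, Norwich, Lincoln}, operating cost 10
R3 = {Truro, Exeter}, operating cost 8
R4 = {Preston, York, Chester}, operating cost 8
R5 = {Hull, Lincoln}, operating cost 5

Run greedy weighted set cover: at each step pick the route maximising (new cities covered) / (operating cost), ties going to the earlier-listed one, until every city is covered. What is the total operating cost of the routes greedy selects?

46

Pick 1: R2 adds 5 new (Hull, Carlisle, Durham, Norwich, Lincoln) at operating cost 10 (ratio 5/10).
Pick 2: R4 adds 3 new (Preston, York, Chester) at operating cost 8 (ratio 3/8).
Pick 3: R3 adds 2 new (Truro, Exeter) at operating cost 8 (ratio 2/8).
Pick 4: R1 adds 1 new (Bristol) at operating cost 20 (ratio 1/20).
Greedy total operating cost: 10 + 8 + 8 + 20 = 46.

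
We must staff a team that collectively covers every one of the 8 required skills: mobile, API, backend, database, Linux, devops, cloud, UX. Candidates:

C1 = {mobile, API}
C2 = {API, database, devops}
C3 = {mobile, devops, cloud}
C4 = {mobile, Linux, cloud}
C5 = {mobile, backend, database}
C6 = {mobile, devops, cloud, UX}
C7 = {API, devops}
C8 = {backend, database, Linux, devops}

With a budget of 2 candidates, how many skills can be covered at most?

Choosing C6, C8 covers {mobile, backend, database, Linux, devops, cloud, UX} — 7 skills.
No choice of 2 candidates does better; here API is left uncovered.

7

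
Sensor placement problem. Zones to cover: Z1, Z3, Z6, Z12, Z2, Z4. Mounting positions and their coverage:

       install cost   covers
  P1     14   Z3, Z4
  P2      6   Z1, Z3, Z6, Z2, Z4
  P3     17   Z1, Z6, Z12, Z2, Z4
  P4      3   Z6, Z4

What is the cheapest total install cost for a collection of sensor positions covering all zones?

P2, P3 cover every zone at install cost 6 + 17 = 23.
Any cover uses at least 2 sensor positions; among all covering selections none totals below 23.

23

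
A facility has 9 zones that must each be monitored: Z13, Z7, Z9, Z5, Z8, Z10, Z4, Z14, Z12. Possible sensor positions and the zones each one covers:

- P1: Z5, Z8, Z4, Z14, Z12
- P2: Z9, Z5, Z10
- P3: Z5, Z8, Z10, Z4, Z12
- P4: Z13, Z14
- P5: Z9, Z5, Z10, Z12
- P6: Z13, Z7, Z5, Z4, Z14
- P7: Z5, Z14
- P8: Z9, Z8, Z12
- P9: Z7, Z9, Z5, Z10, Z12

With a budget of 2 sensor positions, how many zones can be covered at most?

8

Choosing P1, P9 covers {Z7, Z9, Z5, Z8, Z10, Z4, Z14, Z12} — 8 zones.
No choice of 2 sensor positions does better; here Z13 is left uncovered.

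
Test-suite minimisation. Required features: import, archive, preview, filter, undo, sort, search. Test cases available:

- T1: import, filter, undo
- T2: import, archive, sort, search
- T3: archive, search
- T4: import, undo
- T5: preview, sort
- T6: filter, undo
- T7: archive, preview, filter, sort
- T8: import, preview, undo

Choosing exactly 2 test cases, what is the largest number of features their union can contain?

Choosing T1, T2 covers {import, archive, filter, undo, sort, search} — 6 features.
No choice of 2 test cases does better; here preview is left uncovered.

6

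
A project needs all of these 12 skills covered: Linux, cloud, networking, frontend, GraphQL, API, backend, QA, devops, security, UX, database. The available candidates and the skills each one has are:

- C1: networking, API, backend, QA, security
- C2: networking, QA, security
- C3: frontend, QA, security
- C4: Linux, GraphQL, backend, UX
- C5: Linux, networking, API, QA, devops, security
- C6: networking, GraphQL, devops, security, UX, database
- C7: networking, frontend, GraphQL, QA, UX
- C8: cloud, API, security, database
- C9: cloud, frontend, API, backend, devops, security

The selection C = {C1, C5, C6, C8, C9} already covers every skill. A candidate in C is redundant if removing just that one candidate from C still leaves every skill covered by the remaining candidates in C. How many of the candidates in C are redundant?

2

Drop C1: the rest still cover every skill — redundant.
Drop C5: Linux uncovered — not redundant.
Drop C6: GraphQL, UX uncovered — not redundant.
Drop C8: the rest still cover every skill — redundant.
Drop C9: frontend uncovered — not redundant.
2 redundant: C1, C8.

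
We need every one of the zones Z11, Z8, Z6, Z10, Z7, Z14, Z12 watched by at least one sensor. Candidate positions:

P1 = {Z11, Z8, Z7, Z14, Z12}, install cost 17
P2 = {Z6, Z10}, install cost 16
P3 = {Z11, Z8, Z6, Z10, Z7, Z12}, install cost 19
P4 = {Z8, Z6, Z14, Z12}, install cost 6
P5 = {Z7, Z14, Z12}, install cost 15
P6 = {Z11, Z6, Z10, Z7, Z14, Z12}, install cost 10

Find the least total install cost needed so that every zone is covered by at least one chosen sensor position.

16

P4, P6 cover every zone at install cost 6 + 10 = 16.
Any cover uses at least 2 sensor positions; among all covering selections none totals below 16.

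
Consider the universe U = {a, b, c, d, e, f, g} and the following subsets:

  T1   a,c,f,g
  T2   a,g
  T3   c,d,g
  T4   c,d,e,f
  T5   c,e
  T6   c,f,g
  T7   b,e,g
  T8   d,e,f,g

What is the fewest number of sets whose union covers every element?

T1, T3, T7 together cover {a, b, c, d, e, f, g} — every element.
No 2 of the 8 sets cover everything (all 28 pairs fall short), so 3 is minimum.

3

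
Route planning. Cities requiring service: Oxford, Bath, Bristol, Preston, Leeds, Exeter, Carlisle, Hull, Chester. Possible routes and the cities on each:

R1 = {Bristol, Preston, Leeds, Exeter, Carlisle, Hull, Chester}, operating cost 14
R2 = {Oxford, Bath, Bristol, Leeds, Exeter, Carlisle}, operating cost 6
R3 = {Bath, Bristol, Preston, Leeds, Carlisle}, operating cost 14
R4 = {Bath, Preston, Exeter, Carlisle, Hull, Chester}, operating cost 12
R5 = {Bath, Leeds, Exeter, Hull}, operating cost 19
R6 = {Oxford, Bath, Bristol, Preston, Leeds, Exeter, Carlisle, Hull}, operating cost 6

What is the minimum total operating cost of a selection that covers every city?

R2, R4 cover every city at operating cost 6 + 12 = 18.
Any cover uses at least 2 routes; among all covering selections none totals below 18.

18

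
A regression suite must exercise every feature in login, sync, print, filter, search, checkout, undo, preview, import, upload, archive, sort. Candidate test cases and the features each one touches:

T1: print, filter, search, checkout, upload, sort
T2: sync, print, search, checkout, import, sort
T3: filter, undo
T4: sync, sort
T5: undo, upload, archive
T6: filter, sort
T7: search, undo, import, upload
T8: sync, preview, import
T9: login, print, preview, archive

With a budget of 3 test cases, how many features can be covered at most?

11

Choosing T1, T2, T9 covers {login, sync, print, filter, search, checkout, preview, import, upload, archive, sort} — 11 features.
No choice of 3 test cases does better; here undo is left uncovered.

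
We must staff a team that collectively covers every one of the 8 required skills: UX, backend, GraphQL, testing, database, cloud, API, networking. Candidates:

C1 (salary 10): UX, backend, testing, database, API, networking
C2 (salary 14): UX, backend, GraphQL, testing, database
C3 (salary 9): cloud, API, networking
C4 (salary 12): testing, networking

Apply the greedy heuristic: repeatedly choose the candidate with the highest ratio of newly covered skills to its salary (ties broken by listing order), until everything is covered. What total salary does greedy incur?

33

Pick 1: C1 adds 6 new (UX, backend, testing, database, API, networking) at salary 10 (ratio 6/10).
Pick 2: C3 adds 1 new (cloud) at salary 9 (ratio 1/9).
Pick 3: C2 adds 1 new (GraphQL) at salary 14 (ratio 1/14).
Greedy total salary: 10 + 9 + 14 = 33. (The true optimum is 23, so greedy overshoots here.)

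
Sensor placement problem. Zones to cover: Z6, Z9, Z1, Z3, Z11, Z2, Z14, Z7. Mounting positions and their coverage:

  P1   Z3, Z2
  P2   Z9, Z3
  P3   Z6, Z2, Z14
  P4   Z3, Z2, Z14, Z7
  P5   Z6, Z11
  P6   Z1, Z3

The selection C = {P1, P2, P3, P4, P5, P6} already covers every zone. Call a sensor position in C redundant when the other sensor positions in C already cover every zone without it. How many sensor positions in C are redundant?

2

Drop P1: the rest still cover every zone — redundant.
Drop P2: Z9 uncovered — not redundant.
Drop P3: the rest still cover every zone — redundant.
Drop P4: Z7 uncovered — not redundant.
Drop P5: Z11 uncovered — not redundant.
Drop P6: Z1 uncovered — not redundant.
2 redundant: P1, P3.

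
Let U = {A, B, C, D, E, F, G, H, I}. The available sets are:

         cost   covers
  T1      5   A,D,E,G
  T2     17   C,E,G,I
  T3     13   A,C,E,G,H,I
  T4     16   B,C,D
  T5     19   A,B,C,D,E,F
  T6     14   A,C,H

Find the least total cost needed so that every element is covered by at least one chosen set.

T3, T5 cover every element at cost 13 + 19 = 32.
Any cover uses at least 2 sets; among all covering selections none totals below 32.

32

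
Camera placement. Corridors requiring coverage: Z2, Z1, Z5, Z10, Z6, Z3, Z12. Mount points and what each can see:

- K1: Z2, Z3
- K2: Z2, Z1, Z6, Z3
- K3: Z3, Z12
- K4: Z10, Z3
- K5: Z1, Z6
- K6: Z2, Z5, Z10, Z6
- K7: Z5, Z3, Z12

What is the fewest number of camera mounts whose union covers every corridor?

3

K2, K3, K6 together cover {Z2, Z1, Z5, Z10, Z6, Z3, Z12} — every corridor.
No 2 of the 7 camera mounts cover everything (all 21 pairs fall short), so 3 is minimum.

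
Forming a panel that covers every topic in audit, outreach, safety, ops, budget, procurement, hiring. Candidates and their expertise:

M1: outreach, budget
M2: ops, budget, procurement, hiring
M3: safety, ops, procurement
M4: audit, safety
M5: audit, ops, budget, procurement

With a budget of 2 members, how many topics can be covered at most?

6

Choosing M2, M4 covers {audit, safety, ops, budget, procurement, hiring} — 6 topics.
No choice of 2 members does better; here outreach is left uncovered.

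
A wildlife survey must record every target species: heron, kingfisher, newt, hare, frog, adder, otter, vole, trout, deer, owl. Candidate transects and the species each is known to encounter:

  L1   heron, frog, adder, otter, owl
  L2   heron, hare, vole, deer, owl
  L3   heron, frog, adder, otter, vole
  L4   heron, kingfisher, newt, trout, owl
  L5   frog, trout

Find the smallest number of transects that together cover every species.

3

L1, L2, L4 together cover {heron, kingfisher, newt, hare, frog, adder, otter, vole, trout, deer, owl} — every species.
No 2 of the 5 transects cover everything (all 10 pairs fall short), so 3 is minimum.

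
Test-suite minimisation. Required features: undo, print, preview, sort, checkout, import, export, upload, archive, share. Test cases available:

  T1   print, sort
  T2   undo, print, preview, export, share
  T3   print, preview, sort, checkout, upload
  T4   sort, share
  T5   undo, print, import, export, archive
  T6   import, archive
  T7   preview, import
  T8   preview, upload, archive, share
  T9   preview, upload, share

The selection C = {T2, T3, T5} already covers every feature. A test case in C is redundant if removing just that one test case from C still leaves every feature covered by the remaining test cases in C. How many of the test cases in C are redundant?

0

Drop T2: share uncovered — not redundant.
Drop T3: sort, checkout, upload uncovered — not redundant.
Drop T5: import, archive uncovered — not redundant.
None of the test cases in C is redundant.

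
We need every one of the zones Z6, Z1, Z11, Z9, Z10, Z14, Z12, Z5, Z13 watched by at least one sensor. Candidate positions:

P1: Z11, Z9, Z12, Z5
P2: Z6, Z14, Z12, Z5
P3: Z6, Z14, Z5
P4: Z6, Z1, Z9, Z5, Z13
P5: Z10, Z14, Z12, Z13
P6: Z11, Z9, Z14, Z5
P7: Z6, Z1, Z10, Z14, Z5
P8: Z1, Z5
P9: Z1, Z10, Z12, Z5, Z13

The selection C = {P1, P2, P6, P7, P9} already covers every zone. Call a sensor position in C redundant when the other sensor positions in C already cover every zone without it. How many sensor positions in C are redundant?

4

Drop P1: the rest still cover every zone — redundant.
Drop P2: the rest still cover every zone — redundant.
Drop P6: the rest still cover every zone — redundant.
Drop P7: the rest still cover every zone — redundant.
Drop P9: Z13 uncovered — not redundant.
4 redundant: P1, P2, P6, P7.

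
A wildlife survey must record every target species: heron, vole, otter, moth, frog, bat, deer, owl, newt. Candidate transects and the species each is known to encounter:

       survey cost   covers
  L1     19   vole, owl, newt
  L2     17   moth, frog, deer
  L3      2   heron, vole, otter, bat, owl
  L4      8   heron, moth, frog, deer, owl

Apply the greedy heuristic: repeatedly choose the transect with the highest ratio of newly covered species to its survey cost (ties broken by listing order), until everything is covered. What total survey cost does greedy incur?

Pick 1: L3 adds 5 new (heron, vole, otter, bat, owl) at survey cost 2 (ratio 5/2).
Pick 2: L4 adds 3 new (moth, frog, deer) at survey cost 8 (ratio 3/8).
Pick 3: L1 adds 1 new (newt) at survey cost 19 (ratio 1/19).
Greedy total survey cost: 2 + 8 + 19 = 29.

29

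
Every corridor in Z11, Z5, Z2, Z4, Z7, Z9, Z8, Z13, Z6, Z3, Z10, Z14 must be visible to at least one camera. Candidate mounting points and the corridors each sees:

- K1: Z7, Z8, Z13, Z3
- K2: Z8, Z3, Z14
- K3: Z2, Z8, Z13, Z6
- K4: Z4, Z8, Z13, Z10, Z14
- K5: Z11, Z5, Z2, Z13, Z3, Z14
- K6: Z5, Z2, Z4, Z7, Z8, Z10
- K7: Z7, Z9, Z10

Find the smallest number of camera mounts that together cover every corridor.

4

K3, K4, K5, K7 together cover {Z11, Z5, Z2, Z4, Z7, Z9, Z8, Z13, Z6, Z3, Z10, Z14} — every corridor.
No 3 of the 7 camera mounts cover everything (all 35 triples fall short), so 4 is minimum.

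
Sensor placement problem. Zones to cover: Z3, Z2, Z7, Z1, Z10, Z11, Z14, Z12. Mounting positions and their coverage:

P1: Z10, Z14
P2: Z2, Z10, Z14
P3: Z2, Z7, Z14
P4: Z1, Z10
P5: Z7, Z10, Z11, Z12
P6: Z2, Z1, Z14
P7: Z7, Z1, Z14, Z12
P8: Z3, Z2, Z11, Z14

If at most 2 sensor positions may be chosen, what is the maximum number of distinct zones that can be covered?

Choosing P5, P6 covers {Z2, Z7, Z1, Z10, Z11, Z14, Z12} — 7 zones.
No choice of 2 sensor positions does better; here Z3 is left uncovered.

7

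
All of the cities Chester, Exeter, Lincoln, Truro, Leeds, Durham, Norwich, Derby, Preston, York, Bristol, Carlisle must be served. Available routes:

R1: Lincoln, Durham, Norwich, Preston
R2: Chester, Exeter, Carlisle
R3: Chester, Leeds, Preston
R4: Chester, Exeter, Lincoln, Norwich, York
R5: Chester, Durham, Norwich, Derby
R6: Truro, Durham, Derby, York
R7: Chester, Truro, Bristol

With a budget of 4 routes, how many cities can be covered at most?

Choosing R1, R2, R3, R6 covers {Chester, Exeter, Lincoln, Truro, Leeds, Durham, Norwich, Derby, Preston, York, Carlisle} — 11 cities.
No choice of 4 routes does better; here Bristol is left uncovered.

11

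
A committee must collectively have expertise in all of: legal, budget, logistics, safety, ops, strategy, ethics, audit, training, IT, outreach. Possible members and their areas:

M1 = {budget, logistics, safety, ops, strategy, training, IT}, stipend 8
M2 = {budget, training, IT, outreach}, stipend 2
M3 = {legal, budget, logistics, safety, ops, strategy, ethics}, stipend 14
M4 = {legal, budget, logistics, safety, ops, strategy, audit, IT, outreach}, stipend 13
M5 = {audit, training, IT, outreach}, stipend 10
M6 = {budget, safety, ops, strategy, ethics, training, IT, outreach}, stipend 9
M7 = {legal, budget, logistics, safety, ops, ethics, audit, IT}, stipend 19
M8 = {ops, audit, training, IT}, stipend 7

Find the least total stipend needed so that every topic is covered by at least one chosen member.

22

M4, M6 cover every topic at stipend 13 + 9 = 22.
Any cover uses at least 2 members; among all covering selections none totals below 22.
Greedy by coverage-per-stipend would pick M2, M1, M7 for 29 — worse than the optimum 22.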